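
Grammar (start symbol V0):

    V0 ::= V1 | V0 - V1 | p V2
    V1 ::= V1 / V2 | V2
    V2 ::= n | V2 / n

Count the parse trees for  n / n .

Parse trees for n / n:
  [V0 [V1 [V1 [V2 n]] / [V2 n]]]
  [V0 [V1 [V2 [V2 n] / n]]]

2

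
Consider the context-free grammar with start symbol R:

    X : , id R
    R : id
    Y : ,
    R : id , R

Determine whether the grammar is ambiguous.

Unambiguous

(Y, X are unreachable from R, so their rules don't affect L(R).) Right-recursive list with a separator: after each atom, whether the separator follows determines the rule. One parse per string.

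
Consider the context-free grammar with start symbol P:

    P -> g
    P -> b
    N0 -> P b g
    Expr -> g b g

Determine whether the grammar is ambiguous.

Only P is reachable from P; ignoring the rest: Restricted to the reachable nonterminals, every rule has the form A → t or A → t B, and no two rules for the same A share a first terminal. The grammar encodes a DFA — one run per string.

Unambiguous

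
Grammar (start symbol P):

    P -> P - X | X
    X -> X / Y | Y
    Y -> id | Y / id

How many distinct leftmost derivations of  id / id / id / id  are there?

8

Parse trees for id / id / id / id:
  [P [X [X [Y id]] / [Y [Y [Y id] / id] / id]]]
  [P [X [X [X [Y id]] / [Y id]] / [Y [Y id] / id]]]
  [P [X [X [Y [Y id] / id]] / [Y [Y id] / id]]]
  [P [X [X [X [Y id]] / [Y [Y id] / id]] / [Y id]]]
  [P [X [X [X [X [Y id]] / [Y id]] / [Y id]] / [Y id]]]
  [P [X [X [X [Y [Y id] / id]] / [Y id]] / [Y id]]]
  [P [X [X [Y [Y [Y id] / id] / id]] / [Y id]]]
  [P [X [Y [Y [Y [Y id] / id] / id] / id]]]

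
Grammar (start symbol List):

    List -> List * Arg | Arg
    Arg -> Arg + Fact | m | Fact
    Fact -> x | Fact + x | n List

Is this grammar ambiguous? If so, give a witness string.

Witness: x + x

Derivation 1: List ⇒ Arg ⇒ Arg + Fact ⇒ Fact + Fact ⇒ x + Fact ⇒ x + x
Derivation 2: List ⇒ Arg ⇒ Fact ⇒ Fact + x ⇒ x + x

Two distinct leftmost derivations for the same string.

Ambiguous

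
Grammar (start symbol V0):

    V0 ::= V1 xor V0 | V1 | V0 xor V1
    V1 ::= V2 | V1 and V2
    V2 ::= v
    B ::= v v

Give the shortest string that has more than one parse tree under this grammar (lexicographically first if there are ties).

length 1: no string has ≥2 trees
length 3: v xor v has 2 parse trees

Two derivations of v xor v:
  V0 ⇒ V1 xor V0 ⇒ V2 xor V0 ⇒ v xor V0 ⇒ v xor V1 ⇒ v xor V2 ⇒ v xor v
  V0 ⇒ V0 xor V1 ⇒ V1 xor V1 ⇒ V2 xor V1 ⇒ v xor V1 ⇒ v xor V2 ⇒ v xor v

v xor v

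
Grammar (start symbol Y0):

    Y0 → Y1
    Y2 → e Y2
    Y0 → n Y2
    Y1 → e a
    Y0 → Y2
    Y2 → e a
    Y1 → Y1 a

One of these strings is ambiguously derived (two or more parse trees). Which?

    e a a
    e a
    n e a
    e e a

e a

e a a: 1 tree
e a: 2 trees
n e a: 1 tree
e e a: 1 tree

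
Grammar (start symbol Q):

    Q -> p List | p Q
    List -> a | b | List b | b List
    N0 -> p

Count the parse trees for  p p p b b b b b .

Parse trees for p p p b b b b b (showing first 6 of 16):
  [Q p [Q p [Q p [List [List [List [List [List b] b] b] b] b]]]]
  [Q p [Q p [Q p [List [List [List [List b [List b]] b] b] b]]]]
  [Q p [Q p [Q p [List [List [List b [List [List b] b]] b] b]]]]
  [Q p [Q p [Q p [List [List [List b [List b [List b]]] b] b]]]]
  [Q p [Q p [Q p [List [List b [List [List [List b] b] b]] b]]]]
  [Q p [Q p [Q p [List [List b [List [List b [List b]] b]] b]]]]

16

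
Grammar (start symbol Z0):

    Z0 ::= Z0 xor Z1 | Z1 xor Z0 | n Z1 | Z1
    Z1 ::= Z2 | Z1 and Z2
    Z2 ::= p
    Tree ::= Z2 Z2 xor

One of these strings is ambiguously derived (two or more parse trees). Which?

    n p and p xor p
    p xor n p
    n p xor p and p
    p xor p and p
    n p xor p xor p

n p and p xor p: 1 tree
p xor n p: 1 tree
n p xor p and p: 1 tree
p xor p and p: 2 trees
n p xor p xor p: 1 tree

p xor p and p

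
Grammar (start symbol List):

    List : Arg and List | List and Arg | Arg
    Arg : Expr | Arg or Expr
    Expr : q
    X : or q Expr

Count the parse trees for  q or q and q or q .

Parse trees for q or q and q or q:
  [List [Arg [Arg [Expr q]] or [Expr q]] and [List [Arg [Arg [Expr q]] or [Expr q]]]]
  [List [List [Arg [Arg [Expr q]] or [Expr q]]] and [Arg [Arg [Expr q]] or [Expr q]]]

2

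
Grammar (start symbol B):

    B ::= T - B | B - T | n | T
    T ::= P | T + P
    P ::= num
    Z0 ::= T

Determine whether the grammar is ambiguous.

Ambiguous

Witness: num - num

Derivation 1: B ⇒ T - B ⇒ P - B ⇒ num - B ⇒ num - T ⇒ num - P ⇒ num - num
Derivation 2: B ⇒ B - T ⇒ T - T ⇒ P - T ⇒ num - T ⇒ num - P ⇒ num - num

Two distinct leftmost derivations for the same string.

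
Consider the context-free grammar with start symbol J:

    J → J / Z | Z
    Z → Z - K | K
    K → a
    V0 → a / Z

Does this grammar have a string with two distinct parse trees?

(V0 is unreachable from J, so its rules don't affect L(J).) The grammar is stratified — J handles '/' (left-recursive), Z handles '-', K atoms. Each operator has a fixed associativity and precedence level, so every string has one parse.

Unambiguous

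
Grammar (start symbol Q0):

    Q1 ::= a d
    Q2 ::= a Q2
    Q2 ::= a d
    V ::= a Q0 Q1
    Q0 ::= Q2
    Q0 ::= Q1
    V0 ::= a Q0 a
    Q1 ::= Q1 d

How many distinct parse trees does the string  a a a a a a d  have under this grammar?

Parse trees for a a a a a a d:
  [Q0 [Q2 a [Q2 a [Q2 a [Q2 a [Q2 a [Q2 a d]]]]]]]

1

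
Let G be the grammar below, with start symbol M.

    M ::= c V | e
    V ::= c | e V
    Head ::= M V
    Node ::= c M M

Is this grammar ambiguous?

Only M, V are reachable from M; ignoring the rest: The reachable rules are right-linear with at most one rule per (nonterminal, next-terminal) pair. Each input token forces the next rule, so parsing is deterministic.

Unambiguous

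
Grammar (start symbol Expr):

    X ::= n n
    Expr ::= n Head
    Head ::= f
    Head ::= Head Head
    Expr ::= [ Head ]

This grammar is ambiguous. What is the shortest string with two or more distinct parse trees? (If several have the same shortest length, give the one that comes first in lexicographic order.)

length 2: no string has ≥2 trees
length 3: no string has ≥2 trees
length 4: n f f f has 2 parse trees

Two derivations of n f f f:
  Expr ⇒ n Head ⇒ n Head Head ⇒ n f Head ⇒ n f Head Head ⇒ n f f Head ⇒ n f f f
  Expr ⇒ n Head ⇒ n Head Head ⇒ n Head Head Head ⇒ n f Head Head ⇒ n f f Head ⇒ n f f f

n f f f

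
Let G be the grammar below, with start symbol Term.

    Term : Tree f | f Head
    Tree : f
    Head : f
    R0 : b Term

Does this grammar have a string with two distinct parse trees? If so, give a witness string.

Witness: f f

Derivation 1: Term ⇒ Tree f ⇒ f f
Derivation 2: Term ⇒ f Head ⇒ f f

Two distinct leftmost derivations for the same string.

Ambiguous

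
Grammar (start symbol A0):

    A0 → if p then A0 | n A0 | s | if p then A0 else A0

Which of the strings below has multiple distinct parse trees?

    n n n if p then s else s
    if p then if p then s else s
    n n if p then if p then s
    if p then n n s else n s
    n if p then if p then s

n n n if p then s else s: 1 tree
if p then if p then s else s: 2 trees
n n if p then if p then s: 1 tree
if p then n n s else n s: 1 tree
n if p then if p then s: 1 tree

if p then if p then s else s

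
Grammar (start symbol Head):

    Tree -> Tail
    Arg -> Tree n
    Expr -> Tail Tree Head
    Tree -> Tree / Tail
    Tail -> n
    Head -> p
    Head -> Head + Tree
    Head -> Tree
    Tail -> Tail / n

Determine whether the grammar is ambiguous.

Ambiguous

Witness: n / n

Derivation 1: Head ⇒ Tree ⇒ Tail ⇒ Tail / n ⇒ n / n
Derivation 2: Head ⇒ Tree ⇒ Tree / Tail ⇒ Tail / Tail ⇒ n / Tail ⇒ n / n

Two distinct leftmost derivations for the same string.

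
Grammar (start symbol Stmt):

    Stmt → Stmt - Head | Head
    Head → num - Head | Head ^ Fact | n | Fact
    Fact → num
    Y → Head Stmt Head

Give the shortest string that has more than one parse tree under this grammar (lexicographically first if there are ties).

length 1: no string has ≥2 trees
length 3: num - n has 2 parse trees

Two derivations of num - n:
  Stmt ⇒ Stmt - Head ⇒ Head - Head ⇒ Fact - Head ⇒ num - Head ⇒ num - n
  Stmt ⇒ Head ⇒ num - Head ⇒ num - n

num - n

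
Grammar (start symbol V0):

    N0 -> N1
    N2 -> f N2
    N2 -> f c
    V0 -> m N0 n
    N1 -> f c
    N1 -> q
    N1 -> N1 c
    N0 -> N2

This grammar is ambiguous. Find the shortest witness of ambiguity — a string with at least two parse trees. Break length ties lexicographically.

m f c n

length 3: no string has ≥2 trees
length 4: m f c n has 2 parse trees

Two derivations of m f c n:
  V0 ⇒ m N0 n ⇒ m N1 n ⇒ m f c n
  V0 ⇒ m N0 n ⇒ m N2 n ⇒ m f c n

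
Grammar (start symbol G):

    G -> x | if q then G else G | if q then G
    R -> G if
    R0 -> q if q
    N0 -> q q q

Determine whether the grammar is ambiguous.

Witness: if q then if q then x else x

Derivation 1: G ⇒ if q then G else G ⇒ if q then if q then G else G ⇒ if q then if q then x else G ⇒ if q then if q then x else x
Derivation 2: G ⇒ if q then G ⇒ if q then if q then G else G ⇒ if q then if q then x else G ⇒ if q then if q then x else x

Two distinct leftmost derivations for the same string.

Ambiguous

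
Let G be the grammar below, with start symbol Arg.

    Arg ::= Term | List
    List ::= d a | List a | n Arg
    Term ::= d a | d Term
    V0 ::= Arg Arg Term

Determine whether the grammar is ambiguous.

Witness: d a

Derivation 1: Arg ⇒ Term ⇒ d a
Derivation 2: Arg ⇒ List ⇒ d a

Two distinct leftmost derivations for the same string.

Ambiguous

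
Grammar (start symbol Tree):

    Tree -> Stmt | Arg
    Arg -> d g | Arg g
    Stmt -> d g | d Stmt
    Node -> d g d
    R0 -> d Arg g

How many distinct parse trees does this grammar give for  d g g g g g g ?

Parse trees for d g g g g g g:
  [Tree [Arg [Arg [Arg [Arg [Arg [Arg d g] g] g] g] g] g]]

1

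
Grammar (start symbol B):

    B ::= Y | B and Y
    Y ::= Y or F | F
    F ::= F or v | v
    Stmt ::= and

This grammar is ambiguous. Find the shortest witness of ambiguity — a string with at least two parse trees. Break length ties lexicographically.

length 1: no string has ≥2 trees
length 3: v or v has 2 parse trees

Two derivations of v or v:
  B ⇒ Y ⇒ Y or F ⇒ F or F ⇒ v or F ⇒ v or v
  B ⇒ Y ⇒ F ⇒ F or v ⇒ v or v

v or v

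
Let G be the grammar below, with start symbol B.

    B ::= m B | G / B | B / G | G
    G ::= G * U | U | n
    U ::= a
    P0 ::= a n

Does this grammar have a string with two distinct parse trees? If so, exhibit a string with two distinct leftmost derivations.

Witness: a / a

Derivation 1: B ⇒ G / B ⇒ U / B ⇒ a / B ⇒ a / G ⇒ a / U ⇒ a / a
Derivation 2: B ⇒ B / G ⇒ G / G ⇒ U / G ⇒ a / G ⇒ a / U ⇒ a / a

Two distinct leftmost derivations for the same string.

Ambiguous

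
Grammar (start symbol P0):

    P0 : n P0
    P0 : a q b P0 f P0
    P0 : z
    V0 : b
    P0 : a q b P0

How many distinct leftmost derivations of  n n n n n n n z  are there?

Parse trees for n n n n n n n z:
  [P0 n [P0 n [P0 n [P0 n [P0 n [P0 n [P0 n [P0 z]]]]]]]]

1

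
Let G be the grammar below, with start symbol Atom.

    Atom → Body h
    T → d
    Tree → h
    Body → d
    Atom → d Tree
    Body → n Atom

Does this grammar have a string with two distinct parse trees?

Ambiguous

Witness: d h

Derivation 1: Atom ⇒ Body h ⇒ d h
Derivation 2: Atom ⇒ d Tree ⇒ d h

Two distinct leftmost derivations for the same string.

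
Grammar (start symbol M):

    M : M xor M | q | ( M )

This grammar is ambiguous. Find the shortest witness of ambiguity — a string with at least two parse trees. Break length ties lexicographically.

q xor q xor q

length 1: no string has ≥2 trees
length 3: no string has ≥2 trees
length 5: q xor q xor q has 2 parse trees

Two derivations of q xor q xor q:
  M ⇒ M xor M ⇒ M xor M xor M ⇒ q xor M xor M ⇒ q xor q xor M ⇒ q xor q xor q
  M ⇒ M xor M ⇒ q xor M ⇒ q xor M xor M ⇒ q xor q xor M ⇒ q xor q xor q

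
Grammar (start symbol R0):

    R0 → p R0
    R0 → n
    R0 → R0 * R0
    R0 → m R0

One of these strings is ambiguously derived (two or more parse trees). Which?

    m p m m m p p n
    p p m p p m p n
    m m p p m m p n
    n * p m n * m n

m p m m m p p n: 1 tree
p p m p p m p n: 1 tree
m m p p m m p n: 1 tree
n * p m n * m n: 4 trees

n * p m n * m n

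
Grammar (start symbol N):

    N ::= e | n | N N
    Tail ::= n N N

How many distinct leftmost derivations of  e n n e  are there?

Parse trees for e n n e:
  [N [N e] [N [N n] [N [N n] [N e]]]]
  [N [N e] [N [N [N n] [N n]] [N e]]]
  [N [N [N e] [N n]] [N [N n] [N e]]]
  [N [N [N e] [N [N n] [N n]]] [N e]]
  [N [N [N [N e] [N n]] [N n]] [N e]]

5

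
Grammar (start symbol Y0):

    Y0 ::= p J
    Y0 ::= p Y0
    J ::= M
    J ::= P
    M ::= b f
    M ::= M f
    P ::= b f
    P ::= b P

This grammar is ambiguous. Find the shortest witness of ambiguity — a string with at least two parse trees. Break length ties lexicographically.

p b f

length 3: p b f has 2 parse trees

Two derivations of p b f:
  Y0 ⇒ p J ⇒ p M ⇒ p b f
  Y0 ⇒ p J ⇒ p P ⇒ p b f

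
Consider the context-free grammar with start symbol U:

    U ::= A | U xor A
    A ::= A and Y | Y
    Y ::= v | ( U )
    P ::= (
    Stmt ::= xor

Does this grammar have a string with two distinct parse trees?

Unambiguous

(P, Stmt are unreachable from U, so their rules don't affect L(U).) U → U xor A | A  ;  A → A and Y | Y  — a left-associative chain with Y at the bottom. Each string factors uniquely by precedence.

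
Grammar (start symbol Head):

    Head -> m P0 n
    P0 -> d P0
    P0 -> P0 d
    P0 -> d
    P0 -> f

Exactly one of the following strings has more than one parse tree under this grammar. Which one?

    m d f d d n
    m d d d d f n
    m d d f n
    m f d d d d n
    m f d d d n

m d f d d n: 3 trees
m d d d d f n: 1 tree
m d d f n: 1 tree
m f d d d d n: 1 tree
m f d d d n: 1 tree

m d f d d n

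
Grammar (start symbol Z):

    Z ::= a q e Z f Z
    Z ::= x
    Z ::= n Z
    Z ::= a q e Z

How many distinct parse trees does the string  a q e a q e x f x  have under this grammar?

Parse trees for a q e a q e x f x:
  [Z a q e [Z a q e [Z x]] f [Z x]]
  [Z a q e [Z a q e [Z x] f [Z x]]]

2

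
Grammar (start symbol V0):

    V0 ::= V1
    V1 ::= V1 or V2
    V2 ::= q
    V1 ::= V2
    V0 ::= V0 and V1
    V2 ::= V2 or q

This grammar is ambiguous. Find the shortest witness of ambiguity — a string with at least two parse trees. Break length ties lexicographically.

q or q

length 1: no string has ≥2 trees
length 3: q or q has 2 parse trees

Two derivations of q or q:
  V0 ⇒ V1 ⇒ V1 or V2 ⇒ V2 or V2 ⇒ q or V2 ⇒ q or q
  V0 ⇒ V1 ⇒ V2 ⇒ V2 or q ⇒ q or q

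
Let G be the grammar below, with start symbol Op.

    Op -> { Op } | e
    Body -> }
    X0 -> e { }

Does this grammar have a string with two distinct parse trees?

Only Op is reachable from Op; ignoring the rest: L(Op) is { openⁿ atom closeⁿ : n ≥ 0 }. The bracket depth fixes n, and the derivation is forced at every step.

Unambiguous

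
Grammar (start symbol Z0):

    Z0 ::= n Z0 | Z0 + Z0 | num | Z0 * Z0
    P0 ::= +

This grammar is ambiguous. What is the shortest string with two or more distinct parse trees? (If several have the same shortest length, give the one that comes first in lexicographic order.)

n num * num

length 1: no string has ≥2 trees
length 2: no string has ≥2 trees
length 3: no string has ≥2 trees
length 4: n num * num has 2 parse trees

Two derivations of n num * num:
  Z0 ⇒ n Z0 ⇒ n Z0 * Z0 ⇒ n num * Z0 ⇒ n num * num
  Z0 ⇒ Z0 * Z0 ⇒ n Z0 * Z0 ⇒ n num * Z0 ⇒ n num * num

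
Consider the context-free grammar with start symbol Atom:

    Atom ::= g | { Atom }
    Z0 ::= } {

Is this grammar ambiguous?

Unambiguous

Only Atom is reachable from Atom; ignoring the rest: L(Atom) is { openⁿ atom closeⁿ : n ≥ 0 }. The bracket depth fixes n, and the derivation is forced at every step.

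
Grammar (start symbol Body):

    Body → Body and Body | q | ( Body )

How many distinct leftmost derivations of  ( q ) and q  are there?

1

Parse trees for ( q ) and q:
  [Body [Body ( [Body q] )] and [Body q]]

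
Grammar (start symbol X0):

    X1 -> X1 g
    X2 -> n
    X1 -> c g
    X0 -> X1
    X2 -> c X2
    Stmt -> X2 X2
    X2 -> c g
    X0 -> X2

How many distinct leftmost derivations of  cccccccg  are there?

Parse trees for cccccccg:
  [X0 [X2 c [X2 c [X2 c [X2 c [X2 c [X2 c [X2 c g]]]]]]]]

1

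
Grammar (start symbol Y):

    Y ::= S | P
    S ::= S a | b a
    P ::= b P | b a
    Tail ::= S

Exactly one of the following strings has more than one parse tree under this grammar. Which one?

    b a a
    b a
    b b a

b a

b a a: 1 tree
b a: 2 trees
b b a: 1 tree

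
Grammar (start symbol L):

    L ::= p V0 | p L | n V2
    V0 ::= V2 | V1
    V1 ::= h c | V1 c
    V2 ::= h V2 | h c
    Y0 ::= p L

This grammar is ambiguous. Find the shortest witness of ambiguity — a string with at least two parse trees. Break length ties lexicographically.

p h c

length 3: p h c has 2 parse trees

Two derivations of p h c:
  L ⇒ p V0 ⇒ p V2 ⇒ p h c
  L ⇒ p V0 ⇒ p V1 ⇒ p h c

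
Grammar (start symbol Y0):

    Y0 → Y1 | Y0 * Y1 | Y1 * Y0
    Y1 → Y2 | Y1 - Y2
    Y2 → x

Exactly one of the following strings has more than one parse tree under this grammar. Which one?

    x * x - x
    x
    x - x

x * x - x: 2 trees
x: 1 tree
x - x: 1 tree

x * x - x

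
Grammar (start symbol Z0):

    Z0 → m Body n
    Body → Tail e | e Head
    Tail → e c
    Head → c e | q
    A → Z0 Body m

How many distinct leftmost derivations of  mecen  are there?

2

Parse trees for mecen:
  [Z0 m [Body [Tail e c] e] n]
  [Z0 m [Body e [Head c e]] n]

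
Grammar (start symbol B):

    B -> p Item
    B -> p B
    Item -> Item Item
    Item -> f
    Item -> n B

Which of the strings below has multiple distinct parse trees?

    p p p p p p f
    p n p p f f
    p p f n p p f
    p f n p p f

p p p p p p f: 1 tree
p n p p f f: 2 trees
p p f n p p f: 1 tree
p f n p p f: 1 tree

p n p p f f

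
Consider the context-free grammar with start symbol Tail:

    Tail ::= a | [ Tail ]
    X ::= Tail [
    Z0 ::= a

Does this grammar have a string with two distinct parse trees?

Only Tail is reachable from Tail; ignoring the rest: Each string is a nest of matched brackets around a single atom. An opening bracket forces the recursive rule; an atom forces the base rule.

Unambiguous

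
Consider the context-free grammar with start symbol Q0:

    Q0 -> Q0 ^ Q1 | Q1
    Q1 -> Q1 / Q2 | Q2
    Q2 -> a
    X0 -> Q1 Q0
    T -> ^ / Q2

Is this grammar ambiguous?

Unambiguous

Only Q0, Q1, Q2 are reachable from Q0; ignoring the rest: Q0 → Q0 ^ Q1 | Q1  ;  Q1 → Q1 / Q2 | Q2  — a left-associative chain with Q2 at the bottom. Each string factors uniquely by precedence.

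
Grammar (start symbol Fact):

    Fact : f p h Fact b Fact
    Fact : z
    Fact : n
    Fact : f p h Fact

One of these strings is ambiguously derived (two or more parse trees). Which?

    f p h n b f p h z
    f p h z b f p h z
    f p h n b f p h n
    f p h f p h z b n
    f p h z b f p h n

f p h f p h z b n

f p h n b f p h z: 1 tree
f p h z b f p h z: 1 tree
f p h n b f p h n: 1 tree
f p h f p h z b n: 2 trees
f p h z b f p h n: 1 tree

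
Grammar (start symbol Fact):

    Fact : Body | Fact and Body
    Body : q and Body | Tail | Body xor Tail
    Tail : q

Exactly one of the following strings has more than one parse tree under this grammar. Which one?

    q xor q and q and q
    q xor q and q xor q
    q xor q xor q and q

q xor q and q and q

q xor q and q and q: 2 trees
q xor q and q xor q: 1 tree
q xor q xor q and q: 1 tree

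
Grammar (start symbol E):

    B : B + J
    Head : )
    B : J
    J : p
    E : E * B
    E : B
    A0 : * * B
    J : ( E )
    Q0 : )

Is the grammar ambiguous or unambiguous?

(A0, Q0, Head are unreachable from E, so their rules don't affect L(E).) E → E * B | B  ;  B → B + J | J  — a left-associative chain with J at the bottom. Each string factors uniquely by precedence.

Unambiguous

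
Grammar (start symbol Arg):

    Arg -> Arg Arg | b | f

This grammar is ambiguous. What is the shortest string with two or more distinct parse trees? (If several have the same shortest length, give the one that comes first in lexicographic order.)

b b b

length 1: no string has ≥2 trees
length 2: no string has ≥2 trees
length 3: b b b has 2 parse trees

Two derivations of b b b:
  Arg ⇒ Arg Arg ⇒ Arg Arg Arg ⇒ b Arg Arg ⇒ b b Arg ⇒ b b b
  Arg ⇒ Arg Arg ⇒ b Arg ⇒ b Arg Arg ⇒ b b Arg ⇒ b b b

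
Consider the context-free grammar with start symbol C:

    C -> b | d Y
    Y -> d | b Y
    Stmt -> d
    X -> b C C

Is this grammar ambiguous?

(Stmt, X are unreachable from C, so their rules don't affect L(C).) The reachable rules are right-linear with at most one rule per (nonterminal, next-terminal) pair. Each input token forces the next rule, so parsing is deterministic.

Unambiguous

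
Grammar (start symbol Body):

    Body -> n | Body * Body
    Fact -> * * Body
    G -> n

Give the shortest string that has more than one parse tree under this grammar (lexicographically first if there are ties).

n * n * n

length 1: no string has ≥2 trees
length 3: no string has ≥2 trees
length 5: n * n * n has 2 parse trees

Two derivations of n * n * n:
  Body ⇒ Body * Body ⇒ n * Body ⇒ n * Body * Body ⇒ n * n * Body ⇒ n * n * n
  Body ⇒ Body * Body ⇒ Body * Body * Body ⇒ n * Body * Body ⇒ n * n * Body ⇒ n * n * n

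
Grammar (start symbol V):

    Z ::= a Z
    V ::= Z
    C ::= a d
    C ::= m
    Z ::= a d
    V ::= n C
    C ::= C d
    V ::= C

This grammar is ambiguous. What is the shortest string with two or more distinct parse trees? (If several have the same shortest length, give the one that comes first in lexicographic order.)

length 1: no string has ≥2 trees
length 2: a d has 2 parse trees

Two derivations of a d:
  V ⇒ Z ⇒ a d
  V ⇒ C ⇒ a d

a d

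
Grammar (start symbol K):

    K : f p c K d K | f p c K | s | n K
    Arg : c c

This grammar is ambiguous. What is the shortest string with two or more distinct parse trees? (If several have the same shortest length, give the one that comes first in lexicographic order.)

f p c f p c s d s

length 1: no string has ≥2 trees
length 2: no string has ≥2 trees
length 3: no string has ≥2 trees
length 4: no string has ≥2 trees
length 5: no string has ≥2 trees
length 6: no string has ≥2 trees
length 7: no string has ≥2 trees
length 8: no string has ≥2 trees
length 9: f p c f p c s d s has 2 parse trees

Two derivations of f p c f p c s d s:
  K ⇒ f p c K d K ⇒ f p c f p c K d K ⇒ f p c f p c s d K ⇒ f p c f p c s d s
  K ⇒ f p c K ⇒ f p c f p c K d K ⇒ f p c f p c s d K ⇒ f p c f p c s d s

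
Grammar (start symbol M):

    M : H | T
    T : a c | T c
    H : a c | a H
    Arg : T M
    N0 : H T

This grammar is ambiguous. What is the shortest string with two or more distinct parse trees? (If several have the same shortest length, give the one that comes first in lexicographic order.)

length 2: a c has 2 parse trees

Two derivations of a c:
  M ⇒ H ⇒ a c
  M ⇒ T ⇒ a c

a c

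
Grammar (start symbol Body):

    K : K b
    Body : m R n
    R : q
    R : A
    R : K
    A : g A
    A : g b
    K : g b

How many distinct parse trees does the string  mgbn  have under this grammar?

2

Parse trees for mgbn:
  [Body m [R [A g b]] n]
  [Body m [R [K g b]] n]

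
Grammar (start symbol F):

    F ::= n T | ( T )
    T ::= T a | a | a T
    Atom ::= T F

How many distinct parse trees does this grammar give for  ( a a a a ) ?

Parse trees for ( a a a a ):
  [F ( [T [T [T [T a] a] a] a] )]
  [F ( [T [T [T a [T a]] a] a] )]
  [F ( [T [T a [T [T a] a]] a] )]
  [F ( [T [T a [T a [T a]]] a] )]
  [F ( [T a [T [T [T a] a] a]] )]
  [F ( [T a [T [T a [T a]] a]] )]
  [F ( [T a [T a [T [T a] a]]] )]
  [F ( [T a [T a [T a [T a]]]] )]

8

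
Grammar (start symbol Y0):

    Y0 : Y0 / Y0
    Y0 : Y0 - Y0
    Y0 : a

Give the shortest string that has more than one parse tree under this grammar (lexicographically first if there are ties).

length 1: no string has ≥2 trees
length 3: no string has ≥2 trees
length 5: a - a - a has 2 parse trees

Two derivations of a - a - a:
  Y0 ⇒ Y0 - Y0 ⇒ Y0 - Y0 - Y0 ⇒ a - Y0 - Y0 ⇒ a - a - Y0 ⇒ a - a - a
  Y0 ⇒ Y0 - Y0 ⇒ a - Y0 ⇒ a - Y0 - Y0 ⇒ a - a - Y0 ⇒ a - a - a

a - a - a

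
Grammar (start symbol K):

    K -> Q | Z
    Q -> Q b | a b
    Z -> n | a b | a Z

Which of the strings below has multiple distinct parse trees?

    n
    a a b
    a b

n: 1 tree
a a b: 1 tree
a b: 2 trees

a b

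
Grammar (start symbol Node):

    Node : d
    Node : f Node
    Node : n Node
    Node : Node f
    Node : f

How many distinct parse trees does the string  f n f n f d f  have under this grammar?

6

Parse trees for f n f n f d f:
  [Node f [Node n [Node f [Node n [Node f [Node [Node d] f]]]]]]
  [Node f [Node n [Node f [Node n [Node [Node f [Node d]] f]]]]]
  [Node f [Node n [Node f [Node [Node n [Node f [Node d]]] f]]]]
  [Node f [Node n [Node [Node f [Node n [Node f [Node d]]]] f]]]
  [Node f [Node [Node n [Node f [Node n [Node f [Node d]]]]] f]]
  [Node [Node f [Node n [Node f [Node n [Node f [Node d]]]]]] f]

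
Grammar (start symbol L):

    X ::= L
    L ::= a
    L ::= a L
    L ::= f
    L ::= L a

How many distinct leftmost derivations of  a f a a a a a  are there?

Parse trees for a f a a a a a:
  [L a [L [L [L [L [L [L f] a] a] a] a] a]]
  [L [L a [L [L [L [L [L f] a] a] a] a]] a]
  [L [L [L a [L [L [L [L f] a] a] a]] a] a]
  [L [L [L [L a [L [L [L f] a] a]] a] a] a]
  [L [L [L [L [L a [L [L f] a]] a] a] a] a]
  [L [L [L [L [L [L a [L f]] a] a] a] a] a]

6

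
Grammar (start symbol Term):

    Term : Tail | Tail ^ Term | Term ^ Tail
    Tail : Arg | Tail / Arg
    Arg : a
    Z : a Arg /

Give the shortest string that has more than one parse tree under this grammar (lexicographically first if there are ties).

a ^ a

length 1: no string has ≥2 trees
length 3: a ^ a has 2 parse trees

Two derivations of a ^ a:
  Term ⇒ Tail ^ Term ⇒ Arg ^ Term ⇒ a ^ Term ⇒ a ^ Tail ⇒ a ^ Arg ⇒ a ^ a
  Term ⇒ Term ^ Tail ⇒ Tail ^ Tail ⇒ Arg ^ Tail ⇒ a ^ Tail ⇒ a ^ Arg ⇒ a ^ a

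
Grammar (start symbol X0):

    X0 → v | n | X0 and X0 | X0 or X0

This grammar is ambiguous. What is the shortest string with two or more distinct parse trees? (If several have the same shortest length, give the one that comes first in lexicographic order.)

n and n and n

length 1: no string has ≥2 trees
length 3: no string has ≥2 trees
length 5: n and n and n has 2 parse trees

Two derivations of n and n and n:
  X0 ⇒ X0 and X0 ⇒ n and X0 ⇒ n and X0 and X0 ⇒ n and n and X0 ⇒ n and n and n
  X0 ⇒ X0 and X0 ⇒ X0 and X0 and X0 ⇒ n and X0 and X0 ⇒ n and n and X0 ⇒ n and n and n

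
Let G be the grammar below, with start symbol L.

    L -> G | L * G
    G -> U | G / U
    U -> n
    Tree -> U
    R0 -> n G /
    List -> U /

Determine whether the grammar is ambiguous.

(Tree, R0, List are unreachable from L, so their rules don't affect L(L).) The grammar is stratified — L handles '*' (left-recursive), G handles '/', U atoms. Each operator has a fixed associativity and precedence level, so every string has one parse.

Unambiguous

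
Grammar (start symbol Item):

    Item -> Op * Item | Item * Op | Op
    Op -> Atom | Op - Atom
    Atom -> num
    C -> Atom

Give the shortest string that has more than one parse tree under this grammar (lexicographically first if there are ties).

num * num

length 1: no string has ≥2 trees
length 3: num * num has 2 parse trees

Two derivations of num * num:
  Item ⇒ Op * Item ⇒ Atom * Item ⇒ num * Item ⇒ num * Op ⇒ num * Atom ⇒ num * num
  Item ⇒ Item * Op ⇒ Op * Op ⇒ Atom * Op ⇒ num * Op ⇒ num * Atom ⇒ num * num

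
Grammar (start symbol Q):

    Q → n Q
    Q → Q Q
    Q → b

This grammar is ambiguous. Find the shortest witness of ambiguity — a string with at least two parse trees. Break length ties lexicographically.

length 1: no string has ≥2 trees
length 2: no string has ≥2 trees
length 3: b b b has 2 parse trees

Two derivations of b b b:
  Q ⇒ Q Q ⇒ Q Q Q ⇒ b Q Q ⇒ b b Q ⇒ b b b
  Q ⇒ Q Q ⇒ b Q ⇒ b Q Q ⇒ b b Q ⇒ b b b

b b b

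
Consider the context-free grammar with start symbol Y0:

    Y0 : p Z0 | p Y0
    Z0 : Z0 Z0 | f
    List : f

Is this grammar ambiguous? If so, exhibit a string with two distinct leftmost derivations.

Ambiguous

Witness: p f f f

Derivation 1: Y0 ⇒ p Z0 ⇒ p Z0 Z0 ⇒ p Z0 Z0 Z0 ⇒ p f Z0 Z0 ⇒ p f f Z0 ⇒ p f f f
Derivation 2: Y0 ⇒ p Z0 ⇒ p Z0 Z0 ⇒ p f Z0 ⇒ p f Z0 Z0 ⇒ p f f Z0 ⇒ p f f f

Two distinct leftmost derivations for the same string.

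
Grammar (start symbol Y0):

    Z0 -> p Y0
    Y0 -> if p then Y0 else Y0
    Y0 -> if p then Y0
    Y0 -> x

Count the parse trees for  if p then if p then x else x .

Parse trees for if p then if p then x else x:
  [Y0 if p then [Y0 if p then [Y0 x]] else [Y0 x]]
  [Y0 if p then [Y0 if p then [Y0 x] else [Y0 x]]]

2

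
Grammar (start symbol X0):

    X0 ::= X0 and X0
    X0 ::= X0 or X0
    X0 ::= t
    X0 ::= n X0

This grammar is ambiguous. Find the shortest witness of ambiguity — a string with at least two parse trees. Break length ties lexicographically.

n t and t

length 1: no string has ≥2 trees
length 2: no string has ≥2 trees
length 3: no string has ≥2 trees
length 4: n t and t has 2 parse trees

Two derivations of n t and t:
  X0 ⇒ X0 and X0 ⇒ n X0 and X0 ⇒ n t and X0 ⇒ n t and t
  X0 ⇒ n X0 ⇒ n X0 and X0 ⇒ n t and X0 ⇒ n t and t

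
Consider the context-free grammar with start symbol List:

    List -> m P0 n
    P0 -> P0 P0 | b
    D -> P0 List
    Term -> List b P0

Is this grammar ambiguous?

Witness: m b b b n

Derivation 1: List ⇒ m P0 n ⇒ m P0 P0 n ⇒ m P0 P0 P0 n ⇒ m b P0 P0 n ⇒ m b b P0 n ⇒ m b b b n
Derivation 2: List ⇒ m P0 n ⇒ m P0 P0 n ⇒ m b P0 n ⇒ m b P0 P0 n ⇒ m b b P0 n ⇒ m b b b n

Two distinct leftmost derivations for the same string.

Ambiguous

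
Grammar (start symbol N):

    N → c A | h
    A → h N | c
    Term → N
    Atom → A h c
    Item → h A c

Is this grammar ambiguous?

Unambiguous

Only N, A are reachable from N; ignoring the rest: Each reachable nonterminal has at most one production per leading terminal, and all productions are right-linear; the derivation is determined token-by-token.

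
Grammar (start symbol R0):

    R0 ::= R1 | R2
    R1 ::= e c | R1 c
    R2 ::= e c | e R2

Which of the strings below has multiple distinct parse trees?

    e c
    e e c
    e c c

e c

e c: 2 trees
e e c: 1 tree
e c c: 1 tree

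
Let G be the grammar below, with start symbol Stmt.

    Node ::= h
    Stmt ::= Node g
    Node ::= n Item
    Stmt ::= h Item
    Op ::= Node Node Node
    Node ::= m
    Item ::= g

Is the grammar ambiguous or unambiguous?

Witness: h g

Derivation 1: Stmt ⇒ Node g ⇒ h g
Derivation 2: Stmt ⇒ h Item ⇒ h g

Two distinct leftmost derivations for the same string.

Ambiguous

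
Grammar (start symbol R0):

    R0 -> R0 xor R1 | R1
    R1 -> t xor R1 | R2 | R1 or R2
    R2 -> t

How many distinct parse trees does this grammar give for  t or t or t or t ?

Parse trees for t or t or t or t:
  [R0 [R1 [R1 [R1 [R1 [R2 t]] or [R2 t]] or [R2 t]] or [R2 t]]]

1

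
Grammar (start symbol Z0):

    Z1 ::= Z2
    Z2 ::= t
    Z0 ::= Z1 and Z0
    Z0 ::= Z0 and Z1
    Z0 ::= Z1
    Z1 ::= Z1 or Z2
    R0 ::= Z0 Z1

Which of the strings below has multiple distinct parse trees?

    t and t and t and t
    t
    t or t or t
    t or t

t and t and t and t

t and t and t and t: 8 trees
t: 1 tree
t or t or t: 1 tree
t or t: 1 tree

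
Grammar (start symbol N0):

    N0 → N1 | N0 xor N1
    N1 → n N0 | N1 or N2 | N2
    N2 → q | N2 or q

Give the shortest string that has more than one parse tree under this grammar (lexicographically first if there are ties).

length 1: no string has ≥2 trees
length 2: no string has ≥2 trees
length 3: q or q has 2 parse trees

Two derivations of q or q:
  N0 ⇒ N1 ⇒ N1 or N2 ⇒ N2 or N2 ⇒ q or N2 ⇒ q or q
  N0 ⇒ N1 ⇒ N2 ⇒ N2 or q ⇒ q or q

q or q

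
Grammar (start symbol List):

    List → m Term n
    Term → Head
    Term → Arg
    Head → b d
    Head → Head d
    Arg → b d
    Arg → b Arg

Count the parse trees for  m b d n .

2

Parse trees for m b d n:
  [List m [Term [Head b d]] n]
  [List m [Term [Arg b d]] n]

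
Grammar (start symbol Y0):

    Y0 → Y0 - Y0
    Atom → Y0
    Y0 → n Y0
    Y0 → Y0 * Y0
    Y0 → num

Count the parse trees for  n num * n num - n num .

Parse trees for n num * n num - n num:
  [Y0 [Y0 n [Y0 [Y0 num] * [Y0 n [Y0 num]]]] - [Y0 n [Y0 num]]]
  [Y0 [Y0 [Y0 n [Y0 num]] * [Y0 n [Y0 num]]] - [Y0 n [Y0 num]]]
  [Y0 n [Y0 [Y0 [Y0 num] * [Y0 n [Y0 num]]] - [Y0 n [Y0 num]]]]
  [Y0 n [Y0 [Y0 num] * [Y0 [Y0 n [Y0 num]] - [Y0 n [Y0 num]]]]]
  [Y0 n [Y0 [Y0 num] * [Y0 n [Y0 [Y0 num] - [Y0 n [Y0 num]]]]]]
  [Y0 [Y0 n [Y0 num]] * [Y0 [Y0 n [Y0 num]] - [Y0 n [Y0 num]]]]
  [Y0 [Y0 n [Y0 num]] * [Y0 n [Y0 [Y0 num] - [Y0 n [Y0 num]]]]]

7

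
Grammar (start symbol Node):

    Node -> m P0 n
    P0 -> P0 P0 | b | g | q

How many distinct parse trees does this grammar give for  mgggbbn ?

Parse trees for mgggbbn (showing first 6 of 14):
  [Node m [P0 [P0 g] [P0 [P0 g] [P0 [P0 g] [P0 [P0 b] [P0 b]]]]] n]
  [Node m [P0 [P0 g] [P0 [P0 g] [P0 [P0 [P0 g] [P0 b]] [P0 b]]]] n]
  [Node m [P0 [P0 g] [P0 [P0 [P0 g] [P0 g]] [P0 [P0 b] [P0 b]]]] n]
  [Node m [P0 [P0 g] [P0 [P0 [P0 g] [P0 [P0 g] [P0 b]]] [P0 b]]] n]
  [Node m [P0 [P0 g] [P0 [P0 [P0 [P0 g] [P0 g]] [P0 b]] [P0 b]]] n]
  [Node m [P0 [P0 [P0 g] [P0 g]] [P0 [P0 g] [P0 [P0 b] [P0 b]]]] n]

14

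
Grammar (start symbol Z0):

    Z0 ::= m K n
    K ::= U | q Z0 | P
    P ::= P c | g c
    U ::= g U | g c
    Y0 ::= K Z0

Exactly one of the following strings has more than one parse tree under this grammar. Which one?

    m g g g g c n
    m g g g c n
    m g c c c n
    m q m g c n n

m q m g c n n

m g g g g c n: 1 tree
m g g g c n: 1 tree
m g c c c n: 1 tree
m q m g c n n: 2 trees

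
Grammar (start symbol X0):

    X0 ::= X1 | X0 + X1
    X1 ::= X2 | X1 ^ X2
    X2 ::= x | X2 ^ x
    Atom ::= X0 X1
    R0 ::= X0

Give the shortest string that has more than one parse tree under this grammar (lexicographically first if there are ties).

x ^ x

length 1: no string has ≥2 trees
length 3: x ^ x has 2 parse trees

Two derivations of x ^ x:
  X0 ⇒ X1 ⇒ X2 ⇒ X2 ^ x ⇒ x ^ x
  X0 ⇒ X1 ⇒ X1 ^ X2 ⇒ X2 ^ X2 ⇒ x ^ X2 ⇒ x ^ x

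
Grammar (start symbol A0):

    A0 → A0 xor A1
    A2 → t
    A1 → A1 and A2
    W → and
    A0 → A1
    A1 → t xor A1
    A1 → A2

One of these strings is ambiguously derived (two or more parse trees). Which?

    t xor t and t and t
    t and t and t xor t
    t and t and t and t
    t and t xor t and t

t xor t and t and t

t xor t and t and t: 4 trees
t and t and t xor t: 1 tree
t and t and t and t: 1 tree
t and t xor t and t: 1 tree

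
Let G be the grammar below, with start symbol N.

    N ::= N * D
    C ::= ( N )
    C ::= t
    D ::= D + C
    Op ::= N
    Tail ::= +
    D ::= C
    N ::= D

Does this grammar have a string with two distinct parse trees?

Only N, D, C are reachable from N; ignoring the rest: This is a standard precedence ladder (N over D over C), with each level left-recursive on its own operator ('*' at N, '+' at D). That structure is LR(1), hence unambiguous.

Unambiguous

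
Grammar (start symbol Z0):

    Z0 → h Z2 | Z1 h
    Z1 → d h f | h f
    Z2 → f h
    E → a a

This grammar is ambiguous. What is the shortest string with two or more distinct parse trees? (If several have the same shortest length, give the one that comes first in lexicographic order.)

length 3: h f h has 2 parse trees

Two derivations of h f h:
  Z0 ⇒ h Z2 ⇒ h f h
  Z0 ⇒ Z1 h ⇒ h f h

h f h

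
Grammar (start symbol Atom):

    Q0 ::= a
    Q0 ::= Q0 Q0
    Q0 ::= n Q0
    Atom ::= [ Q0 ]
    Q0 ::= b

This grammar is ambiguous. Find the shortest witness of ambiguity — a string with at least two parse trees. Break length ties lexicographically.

[ a a a ]

length 3: no string has ≥2 trees
length 4: no string has ≥2 trees
length 5: [ a a a ] has 2 parse trees

Two derivations of [ a a a ]:
  Atom ⇒ [ Q0 ] ⇒ [ Q0 Q0 ] ⇒ [ a Q0 ] ⇒ [ a Q0 Q0 ] ⇒ [ a a Q0 ] ⇒ [ a a a ]
  Atom ⇒ [ Q0 ] ⇒ [ Q0 Q0 ] ⇒ [ Q0 Q0 Q0 ] ⇒ [ a Q0 Q0 ] ⇒ [ a a Q0 ] ⇒ [ a a a ]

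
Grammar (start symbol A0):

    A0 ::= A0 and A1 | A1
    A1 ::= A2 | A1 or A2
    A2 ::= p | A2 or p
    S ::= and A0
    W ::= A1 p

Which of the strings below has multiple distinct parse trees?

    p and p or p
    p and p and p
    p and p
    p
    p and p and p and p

p and p or p: 2 trees
p and p and p: 1 tree
p and p: 1 tree
p: 1 tree
p and p and p and p: 1 tree

p and p or p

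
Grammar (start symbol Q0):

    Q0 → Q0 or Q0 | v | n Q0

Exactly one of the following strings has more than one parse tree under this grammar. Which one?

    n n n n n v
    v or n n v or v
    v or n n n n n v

v or n n v or v

n n n n n v: 1 tree
v or n n v or v: 4 trees
v or n n n n n v: 1 tree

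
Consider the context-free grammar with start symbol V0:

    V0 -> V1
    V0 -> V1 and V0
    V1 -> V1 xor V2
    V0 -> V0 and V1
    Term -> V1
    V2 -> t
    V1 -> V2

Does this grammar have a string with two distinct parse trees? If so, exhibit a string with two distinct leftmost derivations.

Ambiguous

Witness: t and t

Derivation 1: V0 ⇒ V1 and V0 ⇒ V2 and V0 ⇒ t and V0 ⇒ t and V1 ⇒ t and V2 ⇒ t and t
Derivation 2: V0 ⇒ V0 and V1 ⇒ V1 and V1 ⇒ V2 and V1 ⇒ t and V1 ⇒ t and V2 ⇒ t and t

Two distinct leftmost derivations for the same string.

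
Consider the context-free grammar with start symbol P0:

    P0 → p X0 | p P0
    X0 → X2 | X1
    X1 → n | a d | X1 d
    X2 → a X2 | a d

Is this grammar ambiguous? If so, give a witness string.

Witness: p a d

Derivation 1: P0 ⇒ p X0 ⇒ p X2 ⇒ p a d
Derivation 2: P0 ⇒ p X0 ⇒ p X1 ⇒ p a d

Two distinct leftmost derivations for the same string.

Ambiguous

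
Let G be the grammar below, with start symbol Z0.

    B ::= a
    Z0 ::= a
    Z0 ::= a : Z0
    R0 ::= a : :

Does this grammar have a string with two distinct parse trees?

Unambiguous

Only Z0 is reachable from Z0; ignoring the rest: The reachable grammar is A → atom sep A | atom. Each atom is followed by either the separator (recurse) or end-of-string (stop) — no choice point.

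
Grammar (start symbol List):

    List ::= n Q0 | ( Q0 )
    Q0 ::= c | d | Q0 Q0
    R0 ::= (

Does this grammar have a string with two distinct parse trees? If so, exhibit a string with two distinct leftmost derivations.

Witness: n c c c

Derivation 1: List ⇒ n Q0 ⇒ n Q0 Q0 ⇒ n c Q0 ⇒ n c Q0 Q0 ⇒ n c c Q0 ⇒ n c c c
Derivation 2: List ⇒ n Q0 ⇒ n Q0 Q0 ⇒ n Q0 Q0 Q0 ⇒ n c Q0 Q0 ⇒ n c c Q0 ⇒ n c c c

Two distinct leftmost derivations for the same string.

Ambiguous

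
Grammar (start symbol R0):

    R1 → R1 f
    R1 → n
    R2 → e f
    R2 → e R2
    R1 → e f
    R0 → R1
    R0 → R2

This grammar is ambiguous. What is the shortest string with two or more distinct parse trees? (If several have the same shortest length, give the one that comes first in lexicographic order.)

e f

length 1: no string has ≥2 trees
length 2: e f has 2 parse trees

Two derivations of e f:
  R0 ⇒ R1 ⇒ e f
  R0 ⇒ R2 ⇒ e f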